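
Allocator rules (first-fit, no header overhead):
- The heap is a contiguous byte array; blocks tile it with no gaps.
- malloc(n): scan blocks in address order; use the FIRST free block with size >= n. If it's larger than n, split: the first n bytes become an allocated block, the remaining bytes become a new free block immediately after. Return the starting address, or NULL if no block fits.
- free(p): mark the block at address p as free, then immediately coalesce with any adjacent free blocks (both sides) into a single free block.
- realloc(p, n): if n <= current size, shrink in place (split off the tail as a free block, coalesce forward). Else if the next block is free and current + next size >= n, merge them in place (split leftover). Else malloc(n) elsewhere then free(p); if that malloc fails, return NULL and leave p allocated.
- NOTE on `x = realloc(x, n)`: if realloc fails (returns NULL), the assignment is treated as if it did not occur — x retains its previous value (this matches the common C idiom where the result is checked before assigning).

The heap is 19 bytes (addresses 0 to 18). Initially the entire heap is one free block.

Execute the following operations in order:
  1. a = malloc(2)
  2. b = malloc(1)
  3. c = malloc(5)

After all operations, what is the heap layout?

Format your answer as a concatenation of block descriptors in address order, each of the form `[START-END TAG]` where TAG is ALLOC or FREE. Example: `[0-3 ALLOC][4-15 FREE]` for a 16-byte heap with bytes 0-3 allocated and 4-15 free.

Answer: [0-1 ALLOC][2-2 ALLOC][3-7 ALLOC][8-18 FREE]

Derivation:
Op 1: a = malloc(2) -> a = 0; heap: [0-1 ALLOC][2-18 FREE]
Op 2: b = malloc(1) -> b = 2; heap: [0-1 ALLOC][2-2 ALLOC][3-18 FREE]
Op 3: c = malloc(5) -> c = 3; heap: [0-1 ALLOC][2-2 ALLOC][3-7 ALLOC][8-18 FREE]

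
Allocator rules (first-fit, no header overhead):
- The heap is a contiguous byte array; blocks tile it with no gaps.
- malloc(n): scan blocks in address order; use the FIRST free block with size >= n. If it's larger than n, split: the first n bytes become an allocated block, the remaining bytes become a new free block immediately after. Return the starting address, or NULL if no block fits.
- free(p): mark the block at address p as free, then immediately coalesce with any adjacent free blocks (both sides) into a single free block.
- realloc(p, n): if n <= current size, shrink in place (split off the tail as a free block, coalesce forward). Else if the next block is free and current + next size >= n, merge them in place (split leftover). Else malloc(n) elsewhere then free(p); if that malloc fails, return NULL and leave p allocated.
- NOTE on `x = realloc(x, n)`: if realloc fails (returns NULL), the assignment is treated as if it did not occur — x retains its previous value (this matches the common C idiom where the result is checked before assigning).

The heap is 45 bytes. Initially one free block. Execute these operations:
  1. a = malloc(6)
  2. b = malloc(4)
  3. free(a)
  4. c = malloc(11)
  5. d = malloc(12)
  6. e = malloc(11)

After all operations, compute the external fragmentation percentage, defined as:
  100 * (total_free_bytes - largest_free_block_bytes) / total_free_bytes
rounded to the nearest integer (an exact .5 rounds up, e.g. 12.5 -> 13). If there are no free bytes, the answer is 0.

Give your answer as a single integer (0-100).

Answer: 14

Derivation:
Op 1: a = malloc(6) -> a = 0; heap: [0-5 ALLOC][6-44 FREE]
Op 2: b = malloc(4) -> b = 6; heap: [0-5 ALLOC][6-9 ALLOC][10-44 FREE]
Op 3: free(a) -> (freed a); heap: [0-5 FREE][6-9 ALLOC][10-44 FREE]
Op 4: c = malloc(11) -> c = 10; heap: [0-5 FREE][6-9 ALLOC][10-20 ALLOC][21-44 FREE]
Op 5: d = malloc(12) -> d = 21; heap: [0-5 FREE][6-9 ALLOC][10-20 ALLOC][21-32 ALLOC][33-44 FREE]
Op 6: e = malloc(11) -> e = 33; heap: [0-5 FREE][6-9 ALLOC][10-20 ALLOC][21-32 ALLOC][33-43 ALLOC][44-44 FREE]
Free blocks: [6 1] total_free=7 largest=6 -> 100*(7-6)/7 = 100/7 ≈ 14.286 -> rounds to 14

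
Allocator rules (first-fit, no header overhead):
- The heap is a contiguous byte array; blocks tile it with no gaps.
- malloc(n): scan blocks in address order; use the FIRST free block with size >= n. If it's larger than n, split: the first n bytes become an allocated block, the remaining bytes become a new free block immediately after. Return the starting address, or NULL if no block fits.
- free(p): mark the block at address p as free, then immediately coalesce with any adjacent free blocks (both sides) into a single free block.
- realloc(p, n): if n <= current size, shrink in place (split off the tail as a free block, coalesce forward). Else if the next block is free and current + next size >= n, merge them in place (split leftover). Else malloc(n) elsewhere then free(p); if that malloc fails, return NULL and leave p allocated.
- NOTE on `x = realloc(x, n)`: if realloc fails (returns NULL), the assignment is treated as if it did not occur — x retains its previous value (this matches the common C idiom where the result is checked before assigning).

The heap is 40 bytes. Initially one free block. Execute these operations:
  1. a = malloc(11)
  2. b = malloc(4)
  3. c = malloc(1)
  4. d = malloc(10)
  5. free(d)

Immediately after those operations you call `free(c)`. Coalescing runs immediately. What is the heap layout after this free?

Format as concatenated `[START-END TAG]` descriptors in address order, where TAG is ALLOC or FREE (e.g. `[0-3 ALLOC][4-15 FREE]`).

Answer: [0-10 ALLOC][11-14 ALLOC][15-39 FREE]

Derivation:
Op 1: a = malloc(11) -> a = 0; heap: [0-10 ALLOC][11-39 FREE]
Op 2: b = malloc(4) -> b = 11; heap: [0-10 ALLOC][11-14 ALLOC][15-39 FREE]
Op 3: c = malloc(1) -> c = 15; heap: [0-10 ALLOC][11-14 ALLOC][15-15 ALLOC][16-39 FREE]
Op 4: d = malloc(10) -> d = 16; heap: [0-10 ALLOC][11-14 ALLOC][15-15 ALLOC][16-25 ALLOC][26-39 FREE]
Op 5: free(d) -> (freed d); heap: [0-10 ALLOC][11-14 ALLOC][15-15 ALLOC][16-39 FREE]
free(c): c = 15 -> block [15-15 ALLOC]; mark free, coalesce with adjacent free neighbors -> [0-10 ALLOC][11-14 ALLOC][15-39 FREE]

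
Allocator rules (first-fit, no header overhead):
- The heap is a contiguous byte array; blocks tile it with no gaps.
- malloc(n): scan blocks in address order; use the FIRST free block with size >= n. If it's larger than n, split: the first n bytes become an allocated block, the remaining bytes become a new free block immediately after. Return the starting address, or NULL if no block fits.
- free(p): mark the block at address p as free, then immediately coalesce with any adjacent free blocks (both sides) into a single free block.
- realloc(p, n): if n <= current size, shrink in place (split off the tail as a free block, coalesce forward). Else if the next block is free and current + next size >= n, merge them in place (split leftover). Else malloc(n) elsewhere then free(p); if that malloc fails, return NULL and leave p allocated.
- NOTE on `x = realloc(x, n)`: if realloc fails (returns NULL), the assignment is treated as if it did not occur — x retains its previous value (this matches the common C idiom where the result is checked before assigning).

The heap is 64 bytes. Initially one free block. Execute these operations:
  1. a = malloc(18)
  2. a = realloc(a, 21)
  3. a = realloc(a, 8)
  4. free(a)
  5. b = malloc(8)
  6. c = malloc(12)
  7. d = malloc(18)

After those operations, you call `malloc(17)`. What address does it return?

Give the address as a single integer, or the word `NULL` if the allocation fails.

Answer: 38

Derivation:
Op 1: a = malloc(18) -> a = 0; heap: [0-17 ALLOC][18-63 FREE]
Op 2: a = realloc(a, 21) -> a = 0; heap: [0-20 ALLOC][21-63 FREE]
Op 3: a = realloc(a, 8) -> a = 0; heap: [0-7 ALLOC][8-63 FREE]
Op 4: free(a) -> (freed a); heap: [0-63 FREE]
Op 5: b = malloc(8) -> b = 0; heap: [0-7 ALLOC][8-63 FREE]
Op 6: c = malloc(12) -> c = 8; heap: [0-7 ALLOC][8-19 ALLOC][20-63 FREE]
Op 7: d = malloc(18) -> d = 20; heap: [0-7 ALLOC][8-19 ALLOC][20-37 ALLOC][38-63 FREE]
malloc(17): first-fit scan over [0-7 ALLOC][8-19 ALLOC][20-37 ALLOC][38-63 FREE] -> 38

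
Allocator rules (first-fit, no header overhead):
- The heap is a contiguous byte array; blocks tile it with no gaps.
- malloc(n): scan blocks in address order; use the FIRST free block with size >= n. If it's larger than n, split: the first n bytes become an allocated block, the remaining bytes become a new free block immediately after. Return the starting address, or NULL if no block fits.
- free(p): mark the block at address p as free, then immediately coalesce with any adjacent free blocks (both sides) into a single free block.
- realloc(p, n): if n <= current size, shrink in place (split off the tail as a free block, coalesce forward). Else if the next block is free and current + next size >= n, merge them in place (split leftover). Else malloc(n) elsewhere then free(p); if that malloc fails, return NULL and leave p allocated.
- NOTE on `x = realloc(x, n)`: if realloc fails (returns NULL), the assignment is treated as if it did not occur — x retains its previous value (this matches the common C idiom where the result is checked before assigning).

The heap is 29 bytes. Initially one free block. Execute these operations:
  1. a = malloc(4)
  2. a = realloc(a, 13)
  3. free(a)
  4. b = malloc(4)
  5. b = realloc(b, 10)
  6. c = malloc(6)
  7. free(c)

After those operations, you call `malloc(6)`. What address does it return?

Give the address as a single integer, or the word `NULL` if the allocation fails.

Answer: 10

Derivation:
Op 1: a = malloc(4) -> a = 0; heap: [0-3 ALLOC][4-28 FREE]
Op 2: a = realloc(a, 13) -> a = 0; heap: [0-12 ALLOC][13-28 FREE]
Op 3: free(a) -> (freed a); heap: [0-28 FREE]
Op 4: b = malloc(4) -> b = 0; heap: [0-3 ALLOC][4-28 FREE]
Op 5: b = realloc(b, 10) -> b = 0; heap: [0-9 ALLOC][10-28 FREE]
Op 6: c = malloc(6) -> c = 10; heap: [0-9 ALLOC][10-15 ALLOC][16-28 FREE]
Op 7: free(c) -> (freed c); heap: [0-9 ALLOC][10-28 FREE]
malloc(6): first-fit scan over [0-9 ALLOC][10-28 FREE] -> 10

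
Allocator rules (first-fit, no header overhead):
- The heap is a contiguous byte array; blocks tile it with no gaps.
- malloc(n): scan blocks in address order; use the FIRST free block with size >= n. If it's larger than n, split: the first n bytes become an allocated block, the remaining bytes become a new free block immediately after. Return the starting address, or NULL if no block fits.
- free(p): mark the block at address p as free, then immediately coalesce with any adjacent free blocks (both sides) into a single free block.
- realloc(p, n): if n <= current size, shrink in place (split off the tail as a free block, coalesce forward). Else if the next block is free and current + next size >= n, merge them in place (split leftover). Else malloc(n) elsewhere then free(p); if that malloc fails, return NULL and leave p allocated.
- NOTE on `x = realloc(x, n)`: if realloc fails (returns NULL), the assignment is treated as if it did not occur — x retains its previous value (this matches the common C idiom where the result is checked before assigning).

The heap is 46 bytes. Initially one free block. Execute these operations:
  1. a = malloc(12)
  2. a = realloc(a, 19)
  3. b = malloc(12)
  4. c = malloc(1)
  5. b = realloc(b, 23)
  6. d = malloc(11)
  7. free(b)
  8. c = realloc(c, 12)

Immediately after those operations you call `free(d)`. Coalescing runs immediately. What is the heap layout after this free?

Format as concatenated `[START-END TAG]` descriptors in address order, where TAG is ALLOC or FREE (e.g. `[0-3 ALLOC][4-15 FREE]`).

Answer: [0-18 ALLOC][19-30 ALLOC][31-45 FREE]

Derivation:
Op 1: a = malloc(12) -> a = 0; heap: [0-11 ALLOC][12-45 FREE]
Op 2: a = realloc(a, 19) -> a = 0; heap: [0-18 ALLOC][19-45 FREE]
Op 3: b = malloc(12) -> b = 19; heap: [0-18 ALLOC][19-30 ALLOC][31-45 FREE]
Op 4: c = malloc(1) -> c = 31; heap: [0-18 ALLOC][19-30 ALLOC][31-31 ALLOC][32-45 FREE]
Op 5: b = realloc(b, 23) -> NULL (b unchanged); heap: [0-18 ALLOC][19-30 ALLOC][31-31 ALLOC][32-45 FREE]
Op 6: d = malloc(11) -> d = 32; heap: [0-18 ALLOC][19-30 ALLOC][31-31 ALLOC][32-42 ALLOC][43-45 FREE]
Op 7: free(b) -> (freed b); heap: [0-18 ALLOC][19-30 FREE][31-31 ALLOC][32-42 ALLOC][43-45 FREE]
Op 8: c = realloc(c, 12) -> c = 19; heap: [0-18 ALLOC][19-30 ALLOC][31-31 FREE][32-42 ALLOC][43-45 FREE]
free(d): d = 32 -> block [32-42 ALLOC]; mark free, coalesce with adjacent free neighbors -> [0-18 ALLOC][19-30 ALLOC][31-45 FREE]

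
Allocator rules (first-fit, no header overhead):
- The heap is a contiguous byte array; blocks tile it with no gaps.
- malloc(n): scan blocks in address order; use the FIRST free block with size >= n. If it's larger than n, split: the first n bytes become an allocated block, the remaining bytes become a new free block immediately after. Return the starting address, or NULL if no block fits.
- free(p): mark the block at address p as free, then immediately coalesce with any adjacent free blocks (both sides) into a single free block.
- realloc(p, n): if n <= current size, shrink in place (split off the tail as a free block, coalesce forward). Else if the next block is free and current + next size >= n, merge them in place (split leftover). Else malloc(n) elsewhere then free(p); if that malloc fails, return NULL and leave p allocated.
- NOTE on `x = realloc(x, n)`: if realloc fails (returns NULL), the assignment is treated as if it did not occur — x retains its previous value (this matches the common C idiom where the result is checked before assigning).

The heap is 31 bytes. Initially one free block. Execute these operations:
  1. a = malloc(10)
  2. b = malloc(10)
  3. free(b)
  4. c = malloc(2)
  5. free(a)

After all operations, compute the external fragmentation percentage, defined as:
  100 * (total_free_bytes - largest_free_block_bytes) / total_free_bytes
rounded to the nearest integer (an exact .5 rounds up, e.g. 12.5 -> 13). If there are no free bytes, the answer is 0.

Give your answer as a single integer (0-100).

Op 1: a = malloc(10) -> a = 0; heap: [0-9 ALLOC][10-30 FREE]
Op 2: b = malloc(10) -> b = 10; heap: [0-9 ALLOC][10-19 ALLOC][20-30 FREE]
Op 3: free(b) -> (freed b); heap: [0-9 ALLOC][10-30 FREE]
Op 4: c = malloc(2) -> c = 10; heap: [0-9 ALLOC][10-11 ALLOC][12-30 FREE]
Op 5: free(a) -> (freed a); heap: [0-9 FREE][10-11 ALLOC][12-30 FREE]
Free blocks: [10 19] total_free=29 largest=19 -> 100*(29-19)/29 = 1000/29 ≈ 34.483 -> rounds to 34

Answer: 34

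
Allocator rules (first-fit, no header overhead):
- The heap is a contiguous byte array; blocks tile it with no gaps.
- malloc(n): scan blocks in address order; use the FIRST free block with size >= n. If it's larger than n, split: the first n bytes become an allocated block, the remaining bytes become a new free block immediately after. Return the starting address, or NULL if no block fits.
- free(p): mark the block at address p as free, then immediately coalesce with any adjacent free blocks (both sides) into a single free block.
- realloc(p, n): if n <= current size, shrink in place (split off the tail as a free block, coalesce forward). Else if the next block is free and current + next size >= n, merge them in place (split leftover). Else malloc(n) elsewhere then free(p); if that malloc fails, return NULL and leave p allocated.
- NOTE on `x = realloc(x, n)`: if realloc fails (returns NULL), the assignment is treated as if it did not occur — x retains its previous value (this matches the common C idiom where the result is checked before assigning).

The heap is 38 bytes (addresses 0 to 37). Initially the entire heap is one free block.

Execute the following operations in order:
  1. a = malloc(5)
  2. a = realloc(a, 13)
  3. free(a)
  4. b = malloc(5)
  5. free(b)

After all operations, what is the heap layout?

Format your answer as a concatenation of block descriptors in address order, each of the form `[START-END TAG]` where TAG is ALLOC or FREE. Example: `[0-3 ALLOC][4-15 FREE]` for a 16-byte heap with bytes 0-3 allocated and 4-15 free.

Answer: [0-37 FREE]

Derivation:
Op 1: a = malloc(5) -> a = 0; heap: [0-4 ALLOC][5-37 FREE]
Op 2: a = realloc(a, 13) -> a = 0; heap: [0-12 ALLOC][13-37 FREE]
Op 3: free(a) -> (freed a); heap: [0-37 FREE]
Op 4: b = malloc(5) -> b = 0; heap: [0-4 ALLOC][5-37 FREE]
Op 5: free(b) -> (freed b); heap: [0-37 FREE]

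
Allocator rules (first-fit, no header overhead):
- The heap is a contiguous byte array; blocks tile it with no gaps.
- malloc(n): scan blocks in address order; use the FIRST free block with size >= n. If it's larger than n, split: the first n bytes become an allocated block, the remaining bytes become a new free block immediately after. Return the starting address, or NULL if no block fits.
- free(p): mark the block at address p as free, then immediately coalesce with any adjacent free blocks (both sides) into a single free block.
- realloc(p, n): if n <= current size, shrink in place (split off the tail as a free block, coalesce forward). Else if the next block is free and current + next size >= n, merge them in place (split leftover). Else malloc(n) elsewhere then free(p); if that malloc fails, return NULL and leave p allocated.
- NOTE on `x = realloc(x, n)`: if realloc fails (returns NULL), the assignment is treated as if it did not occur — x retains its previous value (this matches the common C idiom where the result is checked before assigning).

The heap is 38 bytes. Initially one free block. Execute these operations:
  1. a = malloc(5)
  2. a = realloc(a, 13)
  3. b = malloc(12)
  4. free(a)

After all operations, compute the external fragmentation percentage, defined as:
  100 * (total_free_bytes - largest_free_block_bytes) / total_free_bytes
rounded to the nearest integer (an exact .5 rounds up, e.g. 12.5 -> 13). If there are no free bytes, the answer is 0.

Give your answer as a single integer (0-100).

Op 1: a = malloc(5) -> a = 0; heap: [0-4 ALLOC][5-37 FREE]
Op 2: a = realloc(a, 13) -> a = 0; heap: [0-12 ALLOC][13-37 FREE]
Op 3: b = malloc(12) -> b = 13; heap: [0-12 ALLOC][13-24 ALLOC][25-37 FREE]
Op 4: free(a) -> (freed a); heap: [0-12 FREE][13-24 ALLOC][25-37 FREE]
Free blocks: [13 13] total_free=26 largest=13 -> 100*(26-13)/26 = 1300/26 = 50

Answer: 50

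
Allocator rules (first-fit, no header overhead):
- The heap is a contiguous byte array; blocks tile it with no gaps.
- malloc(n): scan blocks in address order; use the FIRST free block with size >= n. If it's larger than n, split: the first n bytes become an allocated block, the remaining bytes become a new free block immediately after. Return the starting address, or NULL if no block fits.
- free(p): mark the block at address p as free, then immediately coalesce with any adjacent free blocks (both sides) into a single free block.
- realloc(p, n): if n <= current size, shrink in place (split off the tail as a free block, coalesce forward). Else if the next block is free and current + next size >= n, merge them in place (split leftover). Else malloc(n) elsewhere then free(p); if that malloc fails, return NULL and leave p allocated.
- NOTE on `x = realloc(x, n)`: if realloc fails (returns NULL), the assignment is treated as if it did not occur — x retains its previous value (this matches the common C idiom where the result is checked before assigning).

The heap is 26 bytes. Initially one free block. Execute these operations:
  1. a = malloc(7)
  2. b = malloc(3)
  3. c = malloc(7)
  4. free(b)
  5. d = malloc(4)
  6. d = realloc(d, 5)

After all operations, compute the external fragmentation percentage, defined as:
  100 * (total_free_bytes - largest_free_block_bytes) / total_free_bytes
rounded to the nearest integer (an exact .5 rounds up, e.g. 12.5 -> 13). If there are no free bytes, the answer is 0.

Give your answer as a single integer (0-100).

Answer: 43

Derivation:
Op 1: a = malloc(7) -> a = 0; heap: [0-6 ALLOC][7-25 FREE]
Op 2: b = malloc(3) -> b = 7; heap: [0-6 ALLOC][7-9 ALLOC][10-25 FREE]
Op 3: c = malloc(7) -> c = 10; heap: [0-6 ALLOC][7-9 ALLOC][10-16 ALLOC][17-25 FREE]
Op 4: free(b) -> (freed b); heap: [0-6 ALLOC][7-9 FREE][10-16 ALLOC][17-25 FREE]
Op 5: d = malloc(4) -> d = 17; heap: [0-6 ALLOC][7-9 FREE][10-16 ALLOC][17-20 ALLOC][21-25 FREE]
Op 6: d = realloc(d, 5) -> d = 17; heap: [0-6 ALLOC][7-9 FREE][10-16 ALLOC][17-21 ALLOC][22-25 FREE]
Free blocks: [3 4] total_free=7 largest=4 -> 100*(7-4)/7 = 300/7 ≈ 42.857 -> rounds to 43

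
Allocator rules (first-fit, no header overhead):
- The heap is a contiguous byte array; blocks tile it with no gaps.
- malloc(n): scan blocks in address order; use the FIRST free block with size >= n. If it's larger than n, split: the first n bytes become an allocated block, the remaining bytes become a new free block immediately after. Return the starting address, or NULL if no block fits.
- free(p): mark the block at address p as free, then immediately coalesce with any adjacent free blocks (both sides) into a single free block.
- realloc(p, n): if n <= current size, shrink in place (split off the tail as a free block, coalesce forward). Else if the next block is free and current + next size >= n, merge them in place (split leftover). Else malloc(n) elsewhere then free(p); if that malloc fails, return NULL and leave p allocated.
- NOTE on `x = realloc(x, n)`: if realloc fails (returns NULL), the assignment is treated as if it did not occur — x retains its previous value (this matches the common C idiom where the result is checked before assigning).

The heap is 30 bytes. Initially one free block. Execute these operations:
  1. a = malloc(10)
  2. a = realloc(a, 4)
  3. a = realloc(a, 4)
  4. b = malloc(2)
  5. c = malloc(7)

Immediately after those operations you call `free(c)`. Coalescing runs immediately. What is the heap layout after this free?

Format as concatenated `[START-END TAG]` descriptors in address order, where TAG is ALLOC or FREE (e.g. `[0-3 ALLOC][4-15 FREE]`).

Answer: [0-3 ALLOC][4-5 ALLOC][6-29 FREE]

Derivation:
Op 1: a = malloc(10) -> a = 0; heap: [0-9 ALLOC][10-29 FREE]
Op 2: a = realloc(a, 4) -> a = 0; heap: [0-3 ALLOC][4-29 FREE]
Op 3: a = realloc(a, 4) -> a = 0; heap: [0-3 ALLOC][4-29 FREE]
Op 4: b = malloc(2) -> b = 4; heap: [0-3 ALLOC][4-5 ALLOC][6-29 FREE]
Op 5: c = malloc(7) -> c = 6; heap: [0-3 ALLOC][4-5 ALLOC][6-12 ALLOC][13-29 FREE]
free(c): c = 6 -> block [6-12 ALLOC]; mark free, coalesce with adjacent free neighbors -> [0-3 ALLOC][4-5 ALLOC][6-29 FREE]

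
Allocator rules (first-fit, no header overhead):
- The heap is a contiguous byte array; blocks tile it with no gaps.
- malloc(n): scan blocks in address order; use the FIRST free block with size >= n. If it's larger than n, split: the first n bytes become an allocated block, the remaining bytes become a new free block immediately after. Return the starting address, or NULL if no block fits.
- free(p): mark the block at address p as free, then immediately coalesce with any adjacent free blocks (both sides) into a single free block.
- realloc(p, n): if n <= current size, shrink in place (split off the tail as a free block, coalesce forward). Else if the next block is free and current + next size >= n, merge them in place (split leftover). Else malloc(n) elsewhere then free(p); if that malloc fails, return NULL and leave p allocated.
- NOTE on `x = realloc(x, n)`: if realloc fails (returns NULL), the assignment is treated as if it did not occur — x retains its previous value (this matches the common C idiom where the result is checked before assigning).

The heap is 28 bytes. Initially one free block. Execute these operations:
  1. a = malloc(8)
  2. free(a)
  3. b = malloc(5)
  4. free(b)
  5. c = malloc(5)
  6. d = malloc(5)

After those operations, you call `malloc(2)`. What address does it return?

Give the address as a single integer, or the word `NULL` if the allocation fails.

Op 1: a = malloc(8) -> a = 0; heap: [0-7 ALLOC][8-27 FREE]
Op 2: free(a) -> (freed a); heap: [0-27 FREE]
Op 3: b = malloc(5) -> b = 0; heap: [0-4 ALLOC][5-27 FREE]
Op 4: free(b) -> (freed b); heap: [0-27 FREE]
Op 5: c = malloc(5) -> c = 0; heap: [0-4 ALLOC][5-27 FREE]
Op 6: d = malloc(5) -> d = 5; heap: [0-4 ALLOC][5-9 ALLOC][10-27 FREE]
malloc(2): first-fit scan over [0-4 ALLOC][5-9 ALLOC][10-27 FREE] -> 10

Answer: 10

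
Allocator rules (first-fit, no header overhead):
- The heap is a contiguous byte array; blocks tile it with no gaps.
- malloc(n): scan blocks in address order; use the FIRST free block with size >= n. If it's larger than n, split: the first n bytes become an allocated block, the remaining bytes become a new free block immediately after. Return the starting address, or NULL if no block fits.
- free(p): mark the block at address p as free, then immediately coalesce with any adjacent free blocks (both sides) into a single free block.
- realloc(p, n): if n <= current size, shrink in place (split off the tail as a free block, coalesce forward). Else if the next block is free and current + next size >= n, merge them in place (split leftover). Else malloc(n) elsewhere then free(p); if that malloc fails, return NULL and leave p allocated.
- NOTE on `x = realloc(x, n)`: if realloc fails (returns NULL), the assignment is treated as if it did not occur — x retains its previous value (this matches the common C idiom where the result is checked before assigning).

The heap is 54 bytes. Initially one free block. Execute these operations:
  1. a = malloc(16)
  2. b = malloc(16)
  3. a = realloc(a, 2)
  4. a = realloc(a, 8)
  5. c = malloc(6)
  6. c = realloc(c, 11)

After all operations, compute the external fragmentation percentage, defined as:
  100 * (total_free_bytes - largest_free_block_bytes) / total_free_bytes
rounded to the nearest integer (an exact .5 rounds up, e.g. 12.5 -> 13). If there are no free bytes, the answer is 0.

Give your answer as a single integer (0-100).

Op 1: a = malloc(16) -> a = 0; heap: [0-15 ALLOC][16-53 FREE]
Op 2: b = malloc(16) -> b = 16; heap: [0-15 ALLOC][16-31 ALLOC][32-53 FREE]
Op 3: a = realloc(a, 2) -> a = 0; heap: [0-1 ALLOC][2-15 FREE][16-31 ALLOC][32-53 FREE]
Op 4: a = realloc(a, 8) -> a = 0; heap: [0-7 ALLOC][8-15 FREE][16-31 ALLOC][32-53 FREE]
Op 5: c = malloc(6) -> c = 8; heap: [0-7 ALLOC][8-13 ALLOC][14-15 FREE][16-31 ALLOC][32-53 FREE]
Op 6: c = realloc(c, 11) -> c = 32; heap: [0-7 ALLOC][8-15 FREE][16-31 ALLOC][32-42 ALLOC][43-53 FREE]
Free blocks: [8 11] total_free=19 largest=11 -> 100*(19-11)/19 = 800/19 ≈ 42.105 -> rounds to 42

Answer: 42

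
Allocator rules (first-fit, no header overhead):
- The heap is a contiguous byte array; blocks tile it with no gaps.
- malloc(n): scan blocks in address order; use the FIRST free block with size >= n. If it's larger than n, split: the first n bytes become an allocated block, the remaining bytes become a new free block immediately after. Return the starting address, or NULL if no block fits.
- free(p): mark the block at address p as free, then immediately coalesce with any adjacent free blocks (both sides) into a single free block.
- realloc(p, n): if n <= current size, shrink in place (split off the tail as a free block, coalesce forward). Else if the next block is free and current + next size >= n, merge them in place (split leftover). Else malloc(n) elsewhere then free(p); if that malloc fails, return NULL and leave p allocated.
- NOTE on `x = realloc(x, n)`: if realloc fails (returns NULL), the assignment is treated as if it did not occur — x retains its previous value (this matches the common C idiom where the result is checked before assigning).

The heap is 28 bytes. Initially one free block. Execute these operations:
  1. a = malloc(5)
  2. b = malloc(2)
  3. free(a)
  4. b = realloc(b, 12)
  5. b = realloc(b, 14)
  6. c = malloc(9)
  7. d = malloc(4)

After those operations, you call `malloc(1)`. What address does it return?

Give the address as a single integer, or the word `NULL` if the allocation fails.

Op 1: a = malloc(5) -> a = 0; heap: [0-4 ALLOC][5-27 FREE]
Op 2: b = malloc(2) -> b = 5; heap: [0-4 ALLOC][5-6 ALLOC][7-27 FREE]
Op 3: free(a) -> (freed a); heap: [0-4 FREE][5-6 ALLOC][7-27 FREE]
Op 4: b = realloc(b, 12) -> b = 5; heap: [0-4 FREE][5-16 ALLOC][17-27 FREE]
Op 5: b = realloc(b, 14) -> b = 5; heap: [0-4 FREE][5-18 ALLOC][19-27 FREE]
Op 6: c = malloc(9) -> c = 19; heap: [0-4 FREE][5-18 ALLOC][19-27 ALLOC]
Op 7: d = malloc(4) -> d = 0; heap: [0-3 ALLOC][4-4 FREE][5-18 ALLOC][19-27 ALLOC]
malloc(1): first-fit scan over [0-3 ALLOC][4-4 FREE][5-18 ALLOC][19-27 ALLOC] -> 4

Answer: 4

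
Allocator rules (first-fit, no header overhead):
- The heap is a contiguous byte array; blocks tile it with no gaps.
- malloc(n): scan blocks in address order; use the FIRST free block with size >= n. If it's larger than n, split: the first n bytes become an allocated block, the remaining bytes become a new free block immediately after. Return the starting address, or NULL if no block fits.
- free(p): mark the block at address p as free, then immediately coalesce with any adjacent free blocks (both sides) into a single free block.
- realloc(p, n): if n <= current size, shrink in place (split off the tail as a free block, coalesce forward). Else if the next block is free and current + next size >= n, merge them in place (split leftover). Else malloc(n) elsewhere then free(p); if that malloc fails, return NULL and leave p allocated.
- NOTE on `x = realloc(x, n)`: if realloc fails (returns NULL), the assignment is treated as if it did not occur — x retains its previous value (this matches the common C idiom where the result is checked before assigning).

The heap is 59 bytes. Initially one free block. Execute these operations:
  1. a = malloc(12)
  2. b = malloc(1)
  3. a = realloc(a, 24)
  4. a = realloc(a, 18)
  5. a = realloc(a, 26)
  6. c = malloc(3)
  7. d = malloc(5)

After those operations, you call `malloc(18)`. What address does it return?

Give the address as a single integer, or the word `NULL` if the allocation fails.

Answer: 39

Derivation:
Op 1: a = malloc(12) -> a = 0; heap: [0-11 ALLOC][12-58 FREE]
Op 2: b = malloc(1) -> b = 12; heap: [0-11 ALLOC][12-12 ALLOC][13-58 FREE]
Op 3: a = realloc(a, 24) -> a = 13; heap: [0-11 FREE][12-12 ALLOC][13-36 ALLOC][37-58 FREE]
Op 4: a = realloc(a, 18) -> a = 13; heap: [0-11 FREE][12-12 ALLOC][13-30 ALLOC][31-58 FREE]
Op 5: a = realloc(a, 26) -> a = 13; heap: [0-11 FREE][12-12 ALLOC][13-38 ALLOC][39-58 FREE]
Op 6: c = malloc(3) -> c = 0; heap: [0-2 ALLOC][3-11 FREE][12-12 ALLOC][13-38 ALLOC][39-58 FREE]
Op 7: d = malloc(5) -> d = 3; heap: [0-2 ALLOC][3-7 ALLOC][8-11 FREE][12-12 ALLOC][13-38 ALLOC][39-58 FREE]
malloc(18): first-fit scan over [0-2 ALLOC][3-7 ALLOC][8-11 FREE][12-12 ALLOC][13-38 ALLOC][39-58 FREE] -> 39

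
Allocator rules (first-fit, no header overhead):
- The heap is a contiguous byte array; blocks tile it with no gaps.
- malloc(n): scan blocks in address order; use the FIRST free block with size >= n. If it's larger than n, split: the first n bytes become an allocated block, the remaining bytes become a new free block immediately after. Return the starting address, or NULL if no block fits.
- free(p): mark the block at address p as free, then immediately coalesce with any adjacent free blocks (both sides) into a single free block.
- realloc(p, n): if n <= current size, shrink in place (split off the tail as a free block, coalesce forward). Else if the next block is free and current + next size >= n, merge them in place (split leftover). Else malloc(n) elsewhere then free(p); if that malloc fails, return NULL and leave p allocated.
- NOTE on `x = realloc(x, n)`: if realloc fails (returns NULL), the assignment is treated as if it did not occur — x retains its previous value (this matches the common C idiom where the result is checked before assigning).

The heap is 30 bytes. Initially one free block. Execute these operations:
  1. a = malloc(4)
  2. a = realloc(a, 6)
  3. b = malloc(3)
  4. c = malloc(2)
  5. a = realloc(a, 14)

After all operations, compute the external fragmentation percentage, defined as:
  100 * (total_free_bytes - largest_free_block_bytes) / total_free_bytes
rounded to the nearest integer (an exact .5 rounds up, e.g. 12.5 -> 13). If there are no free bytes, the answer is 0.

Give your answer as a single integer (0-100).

Op 1: a = malloc(4) -> a = 0; heap: [0-3 ALLOC][4-29 FREE]
Op 2: a = realloc(a, 6) -> a = 0; heap: [0-5 ALLOC][6-29 FREE]
Op 3: b = malloc(3) -> b = 6; heap: [0-5 ALLOC][6-8 ALLOC][9-29 FREE]
Op 4: c = malloc(2) -> c = 9; heap: [0-5 ALLOC][6-8 ALLOC][9-10 ALLOC][11-29 FREE]
Op 5: a = realloc(a, 14) -> a = 11; heap: [0-5 FREE][6-8 ALLOC][9-10 ALLOC][11-24 ALLOC][25-29 FREE]
Free blocks: [6 5] total_free=11 largest=6 -> 100*(11-6)/11 = 500/11 ≈ 45.455 -> rounds to 45

Answer: 45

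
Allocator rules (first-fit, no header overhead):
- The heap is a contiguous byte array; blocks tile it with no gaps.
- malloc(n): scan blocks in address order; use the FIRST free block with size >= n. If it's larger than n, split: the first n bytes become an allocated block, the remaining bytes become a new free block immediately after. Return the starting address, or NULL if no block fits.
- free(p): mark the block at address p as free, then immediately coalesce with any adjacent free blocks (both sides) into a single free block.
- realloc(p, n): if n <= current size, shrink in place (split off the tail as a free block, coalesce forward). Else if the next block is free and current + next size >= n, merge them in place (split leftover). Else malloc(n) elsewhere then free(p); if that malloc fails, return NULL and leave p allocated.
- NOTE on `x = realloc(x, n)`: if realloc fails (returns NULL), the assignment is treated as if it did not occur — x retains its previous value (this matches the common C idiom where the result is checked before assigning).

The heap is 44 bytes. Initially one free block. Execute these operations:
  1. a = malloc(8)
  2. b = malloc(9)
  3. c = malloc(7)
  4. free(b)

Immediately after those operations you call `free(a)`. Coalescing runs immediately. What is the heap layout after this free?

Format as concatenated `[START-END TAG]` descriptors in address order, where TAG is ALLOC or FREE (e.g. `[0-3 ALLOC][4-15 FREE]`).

Op 1: a = malloc(8) -> a = 0; heap: [0-7 ALLOC][8-43 FREE]
Op 2: b = malloc(9) -> b = 8; heap: [0-7 ALLOC][8-16 ALLOC][17-43 FREE]
Op 3: c = malloc(7) -> c = 17; heap: [0-7 ALLOC][8-16 ALLOC][17-23 ALLOC][24-43 FREE]
Op 4: free(b) -> (freed b); heap: [0-7 ALLOC][8-16 FREE][17-23 ALLOC][24-43 FREE]
free(a): a = 0 -> block [0-7 ALLOC]; mark free, coalesce with adjacent free neighbors -> [0-16 FREE][17-23 ALLOC][24-43 FREE]

Answer: [0-16 FREE][17-23 ALLOC][24-43 FREE]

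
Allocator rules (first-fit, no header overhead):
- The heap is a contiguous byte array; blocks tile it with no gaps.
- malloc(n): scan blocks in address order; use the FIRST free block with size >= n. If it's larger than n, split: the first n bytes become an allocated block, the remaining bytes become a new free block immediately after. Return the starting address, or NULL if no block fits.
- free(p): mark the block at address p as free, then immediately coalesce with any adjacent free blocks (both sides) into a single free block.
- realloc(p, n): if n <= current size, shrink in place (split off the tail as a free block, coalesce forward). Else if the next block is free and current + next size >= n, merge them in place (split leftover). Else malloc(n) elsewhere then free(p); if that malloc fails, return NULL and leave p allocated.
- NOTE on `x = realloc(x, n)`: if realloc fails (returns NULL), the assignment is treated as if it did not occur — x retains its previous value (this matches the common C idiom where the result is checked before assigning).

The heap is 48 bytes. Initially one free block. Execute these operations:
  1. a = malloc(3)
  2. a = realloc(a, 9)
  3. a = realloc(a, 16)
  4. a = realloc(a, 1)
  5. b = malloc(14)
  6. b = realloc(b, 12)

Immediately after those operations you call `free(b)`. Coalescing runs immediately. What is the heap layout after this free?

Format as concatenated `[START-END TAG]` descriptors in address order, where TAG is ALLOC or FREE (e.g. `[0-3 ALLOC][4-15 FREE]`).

Answer: [0-0 ALLOC][1-47 FREE]

Derivation:
Op 1: a = malloc(3) -> a = 0; heap: [0-2 ALLOC][3-47 FREE]
Op 2: a = realloc(a, 9) -> a = 0; heap: [0-8 ALLOC][9-47 FREE]
Op 3: a = realloc(a, 16) -> a = 0; heap: [0-15 ALLOC][16-47 FREE]
Op 4: a = realloc(a, 1) -> a = 0; heap: [0-0 ALLOC][1-47 FREE]
Op 5: b = malloc(14) -> b = 1; heap: [0-0 ALLOC][1-14 ALLOC][15-47 FREE]
Op 6: b = realloc(b, 12) -> b = 1; heap: [0-0 ALLOC][1-12 ALLOC][13-47 FREE]
free(b): b = 1 -> block [1-12 ALLOC]; mark free, coalesce with adjacent free neighbors -> [0-0 ALLOC][1-47 FREE]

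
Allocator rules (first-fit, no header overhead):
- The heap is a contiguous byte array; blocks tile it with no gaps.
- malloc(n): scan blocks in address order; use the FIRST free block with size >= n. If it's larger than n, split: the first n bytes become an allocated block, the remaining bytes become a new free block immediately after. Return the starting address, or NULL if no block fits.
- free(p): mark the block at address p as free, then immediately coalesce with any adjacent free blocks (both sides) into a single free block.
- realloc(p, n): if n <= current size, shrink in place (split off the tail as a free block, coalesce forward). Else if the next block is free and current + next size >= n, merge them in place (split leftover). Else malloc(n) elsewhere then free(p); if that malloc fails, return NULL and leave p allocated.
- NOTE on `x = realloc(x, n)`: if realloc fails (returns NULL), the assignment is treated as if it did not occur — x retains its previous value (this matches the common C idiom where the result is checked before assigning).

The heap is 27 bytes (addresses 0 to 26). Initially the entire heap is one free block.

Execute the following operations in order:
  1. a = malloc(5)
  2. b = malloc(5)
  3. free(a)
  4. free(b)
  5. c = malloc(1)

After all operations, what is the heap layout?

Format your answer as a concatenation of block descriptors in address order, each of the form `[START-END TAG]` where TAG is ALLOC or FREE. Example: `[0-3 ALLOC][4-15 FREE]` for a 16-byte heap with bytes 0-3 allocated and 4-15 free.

Op 1: a = malloc(5) -> a = 0; heap: [0-4 ALLOC][5-26 FREE]
Op 2: b = malloc(5) -> b = 5; heap: [0-4 ALLOC][5-9 ALLOC][10-26 FREE]
Op 3: free(a) -> (freed a); heap: [0-4 FREE][5-9 ALLOC][10-26 FREE]
Op 4: free(b) -> (freed b); heap: [0-26 FREE]
Op 5: c = malloc(1) -> c = 0; heap: [0-0 ALLOC][1-26 FREE]

Answer: [0-0 ALLOC][1-26 FREE]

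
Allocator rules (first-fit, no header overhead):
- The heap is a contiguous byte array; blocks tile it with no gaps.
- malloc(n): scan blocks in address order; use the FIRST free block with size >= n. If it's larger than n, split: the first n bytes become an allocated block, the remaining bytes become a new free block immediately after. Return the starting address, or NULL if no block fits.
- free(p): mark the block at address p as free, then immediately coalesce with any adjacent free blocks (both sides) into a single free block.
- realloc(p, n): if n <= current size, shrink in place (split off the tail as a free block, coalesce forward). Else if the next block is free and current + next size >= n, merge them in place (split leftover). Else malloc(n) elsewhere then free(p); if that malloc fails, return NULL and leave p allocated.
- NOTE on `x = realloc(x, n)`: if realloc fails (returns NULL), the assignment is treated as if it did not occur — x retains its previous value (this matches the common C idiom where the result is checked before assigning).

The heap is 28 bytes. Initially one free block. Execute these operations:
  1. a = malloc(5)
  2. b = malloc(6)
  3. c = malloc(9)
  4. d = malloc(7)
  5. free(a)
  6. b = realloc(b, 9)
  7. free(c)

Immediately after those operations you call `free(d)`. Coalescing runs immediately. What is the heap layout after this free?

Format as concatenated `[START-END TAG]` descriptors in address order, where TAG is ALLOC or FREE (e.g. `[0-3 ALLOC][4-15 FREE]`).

Op 1: a = malloc(5) -> a = 0; heap: [0-4 ALLOC][5-27 FREE]
Op 2: b = malloc(6) -> b = 5; heap: [0-4 ALLOC][5-10 ALLOC][11-27 FREE]
Op 3: c = malloc(9) -> c = 11; heap: [0-4 ALLOC][5-10 ALLOC][11-19 ALLOC][20-27 FREE]
Op 4: d = malloc(7) -> d = 20; heap: [0-4 ALLOC][5-10 ALLOC][11-19 ALLOC][20-26 ALLOC][27-27 FREE]
Op 5: free(a) -> (freed a); heap: [0-4 FREE][5-10 ALLOC][11-19 ALLOC][20-26 ALLOC][27-27 FREE]
Op 6: b = realloc(b, 9) -> NULL (b unchanged); heap: [0-4 FREE][5-10 ALLOC][11-19 ALLOC][20-26 ALLOC][27-27 FREE]
Op 7: free(c) -> (freed c); heap: [0-4 FREE][5-10 ALLOC][11-19 FREE][20-26 ALLOC][27-27 FREE]
free(d): d = 20 -> block [20-26 ALLOC]; mark free, coalesce with adjacent free neighbors -> [0-4 FREE][5-10 ALLOC][11-27 FREE]

Answer: [0-4 FREE][5-10 ALLOC][11-27 FREE]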